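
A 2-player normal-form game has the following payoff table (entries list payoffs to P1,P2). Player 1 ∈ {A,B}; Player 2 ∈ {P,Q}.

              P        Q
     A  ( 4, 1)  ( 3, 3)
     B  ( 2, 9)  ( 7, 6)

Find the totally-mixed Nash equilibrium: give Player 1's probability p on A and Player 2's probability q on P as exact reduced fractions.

P1 indiff ⇒ q·4+(1-q)·3 = q·2+(1-q)·7 ⇒ q(2) = (1-q)(4) ⇒ q = 2/3
P2 indiff ⇒ p·1+(1-p)·9 = p·3+(1-p)·6 ⇒ p(-2) = (1-p)(-3) ⇒ p = 3/5

P1 mixes 3/5 on A; P2 mixes 2/3 on P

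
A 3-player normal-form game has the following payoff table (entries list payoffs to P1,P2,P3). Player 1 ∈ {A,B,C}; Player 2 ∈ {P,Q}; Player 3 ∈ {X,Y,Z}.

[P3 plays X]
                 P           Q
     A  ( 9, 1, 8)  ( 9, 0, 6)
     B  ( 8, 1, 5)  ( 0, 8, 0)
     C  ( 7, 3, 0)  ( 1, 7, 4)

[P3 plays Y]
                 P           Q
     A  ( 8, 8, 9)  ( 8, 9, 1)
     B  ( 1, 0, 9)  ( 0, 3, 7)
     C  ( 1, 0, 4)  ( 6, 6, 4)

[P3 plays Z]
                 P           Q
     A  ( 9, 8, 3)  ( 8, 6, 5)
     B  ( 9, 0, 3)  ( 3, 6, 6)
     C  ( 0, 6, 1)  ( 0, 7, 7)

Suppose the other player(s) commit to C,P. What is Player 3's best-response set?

P3 best: {Y}

u_3(X vs C,P) = 0
u_3(Y vs C,P) = 4
u_3(Z vs C,P) = 1
max payoff 4 at {Y}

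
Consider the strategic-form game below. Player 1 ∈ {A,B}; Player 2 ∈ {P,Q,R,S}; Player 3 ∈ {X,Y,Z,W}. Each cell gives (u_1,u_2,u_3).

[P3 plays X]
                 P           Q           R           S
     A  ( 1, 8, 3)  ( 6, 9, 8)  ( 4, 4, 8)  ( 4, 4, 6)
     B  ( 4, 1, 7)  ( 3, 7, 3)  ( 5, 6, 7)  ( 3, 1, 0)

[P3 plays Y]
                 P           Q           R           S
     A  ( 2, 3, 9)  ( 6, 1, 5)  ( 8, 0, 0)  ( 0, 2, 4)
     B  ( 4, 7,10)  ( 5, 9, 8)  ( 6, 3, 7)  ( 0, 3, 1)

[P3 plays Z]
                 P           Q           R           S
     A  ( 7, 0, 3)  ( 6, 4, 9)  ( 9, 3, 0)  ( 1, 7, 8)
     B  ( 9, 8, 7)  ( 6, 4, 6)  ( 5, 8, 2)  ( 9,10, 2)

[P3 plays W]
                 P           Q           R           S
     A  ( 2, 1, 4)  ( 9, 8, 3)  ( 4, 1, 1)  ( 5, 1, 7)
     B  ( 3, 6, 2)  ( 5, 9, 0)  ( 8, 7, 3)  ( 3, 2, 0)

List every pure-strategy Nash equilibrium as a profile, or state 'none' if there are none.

(A,P,X): not NE [P1→B gives 4>1; P2→Q gives 9>8; P3→Y gives 9>3]
(A,P,Y): not NE [P1→B gives 4>2]
(A,P,Z): not NE [P1→B gives 9>7; P2→S gives 7>0; P3→Y gives 9>3]
(A,P,W): not NE [P1→B gives 3>2; P2→Q gives 8>1; P3→Y gives 9>4]
(A,Q,X): not NE [P3→Z gives 9>8]
(A,Q,Y): not NE [P2→P gives 3>1; P3→Z gives 9>5]
(A,Q,Z): not NE [P2→S gives 7>4]
(A,Q,W): not NE [P3→Z gives 9>3]
(A,R,X): not NE [P1→B gives 5>4; P2→Q gives 9>4]
(A,R,Y): not NE [P2→P gives 3>0; P3→X gives 8>0]
(A,R,Z): not NE [P2→S gives 7>3; P3→X gives 8>0]
(A,R,W): not NE [P1→B gives 8>4; P2→Q gives 8>1; P3→X gives 8>1]
(A,S,X): not NE [P2→Q gives 9>4; P3→Z gives 8>6]
(A,S,Y): not NE [P2→P gives 3>2; P3→Z gives 8>4]
(A,S,Z): not NE [P1→B gives 9>1]
(A,S,W): not NE [P2→Q gives 8>1; P3→Z gives 8>7]
(B,P,X): not NE [P2→Q gives 7>1; P3→Y gives 10>7]
(B,P,Y): not NE [P2→Q gives 9>7]
(B,P,Z): not NE [P2→S gives 10>8; P3→Y gives 10>7]
(B,P,W): not NE [P2→Q gives 9>6; P3→Y gives 10>2]
(B,Q,X): not NE [P1→A gives 6>3; P3→Y gives 8>3]
(B,Q,Y): not NE [P1→A gives 6>5]
(B,Q,Z): not NE [P2→S gives 10>4; P3→Y gives 8>6]
(B,Q,W): not NE [P1→A gives 9>5; P3→Y gives 8>0]
(B,R,X): not NE [P2→Q gives 7>6]
(B,R,Y): not NE [P1→A gives 8>6; P2→Q gives 9>3]
(B,R,Z): not NE [P1→A gives 9>5; P2→S gives 10>8; P3→Y gives 7>2]
(B,R,W): not NE [P2→Q gives 9>7; P3→Y gives 7>3]
(B,S,X): not NE [P1→A gives 4>3; P2→Q gives 7>1; P3→Z gives 2>0]
(B,S,Y): not NE [P2→Q gives 9>3; P3→Z gives 2>1]
(B,S,Z): NE
(B,S,W): not NE [P1→A gives 5>3; P2→Q gives 9>2; P3→Z gives 2>0]

NE set: (B,S,Z)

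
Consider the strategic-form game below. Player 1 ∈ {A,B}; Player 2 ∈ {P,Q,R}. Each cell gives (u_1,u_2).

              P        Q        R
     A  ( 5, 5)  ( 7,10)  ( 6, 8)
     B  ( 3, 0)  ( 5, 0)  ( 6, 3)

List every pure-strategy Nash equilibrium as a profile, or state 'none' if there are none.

NE set: (A,Q), (B,R)

(A,P): not NE [P2→Q gives 10>5]
(A,Q): NE
(A,R): not NE [P2→Q gives 10>8]
(B,P): not NE [P1→A gives 5>3; P2→R gives 3>0]
(B,Q): not NE [P1→A gives 7>5; P2→R gives 3>0]
(B,R): NE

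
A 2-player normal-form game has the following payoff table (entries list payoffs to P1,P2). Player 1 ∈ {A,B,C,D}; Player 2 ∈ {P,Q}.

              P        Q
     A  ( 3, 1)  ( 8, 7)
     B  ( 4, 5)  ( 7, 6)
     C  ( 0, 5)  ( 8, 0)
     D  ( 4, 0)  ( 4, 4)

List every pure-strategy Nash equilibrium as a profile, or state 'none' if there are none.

(A,P): not NE [P1→D gives 4>3; P2→Q gives 7>1]
(A,Q): NE
(B,P): not NE [P2→Q gives 6>5]
(B,Q): not NE [P1→C gives 8>7]
(C,P): not NE [P1→D gives 4>0]
(C,Q): not NE [P2→P gives 5>0]
(D,P): not NE [P2→Q gives 4>0]
(D,Q): not NE [P1→C gives 8>4]

Nash profiles: (A,Q)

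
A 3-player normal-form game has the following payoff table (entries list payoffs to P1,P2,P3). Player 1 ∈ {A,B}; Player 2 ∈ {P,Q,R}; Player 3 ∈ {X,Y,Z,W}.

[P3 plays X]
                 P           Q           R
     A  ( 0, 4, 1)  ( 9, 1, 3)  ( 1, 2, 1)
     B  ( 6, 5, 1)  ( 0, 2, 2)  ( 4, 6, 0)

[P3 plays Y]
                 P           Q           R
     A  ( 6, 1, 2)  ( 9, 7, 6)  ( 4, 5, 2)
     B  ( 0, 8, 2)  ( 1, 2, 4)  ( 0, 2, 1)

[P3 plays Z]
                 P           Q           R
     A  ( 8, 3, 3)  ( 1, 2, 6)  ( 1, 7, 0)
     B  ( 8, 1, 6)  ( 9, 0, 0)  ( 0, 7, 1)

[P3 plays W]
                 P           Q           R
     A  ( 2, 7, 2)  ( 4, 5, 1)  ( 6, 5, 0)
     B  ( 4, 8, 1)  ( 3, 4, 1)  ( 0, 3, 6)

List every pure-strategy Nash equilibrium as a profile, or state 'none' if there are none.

PSNE = {(A,Q,Y)}

(A,P,X): not NE [P1→B gives 6>0; P3→Z gives 3>1]
(A,P,Y): not NE [P2→Q gives 7>1; P3→Z gives 3>2]
(A,P,Z): not NE [P2→R gives 7>3]
(A,P,W): not NE [P1→B gives 4>2; P3→Z gives 3>2]
(A,Q,X): not NE [P2→P gives 4>1; P3→Z gives 6>3]
(A,Q,Y): NE
(A,Q,Z): not NE [P1→B gives 9>1; P2→R gives 7>2]
(A,Q,W): not NE [P2→P gives 7>5; P3→Z gives 6>1]
(A,R,X): not NE [P1→B gives 4>1; P2→P gives 4>2; P3→Y gives 2>1]
(A,R,Y): not NE [P2→Q gives 7>5]
(A,R,Z): not NE [P3→Y gives 2>0]
(A,R,W): not NE [P2→P gives 7>5; P3→Y gives 2>0]
(B,P,X): not NE [P2→R gives 6>5; P3→Z gives 6>1]
(B,P,Y): not NE [P1→A gives 6>0; P3→Z gives 6>2]
(B,P,Z): not NE [P2→R gives 7>1]
(B,P,W): not NE [P3→Z gives 6>1]
(B,Q,X): not NE [P1→A gives 9>0; P2→R gives 6>2; P3→Y gives 4>2]
(B,Q,Y): not NE [P1→A gives 9>1; P2→P gives 8>2]
(B,Q,Z): not NE [P2→R gives 7>0; P3→Y gives 4>0]
(B,Q,W): not NE [P1→A gives 4>3; P2→P gives 8>4; P3→Y gives 4>1]
(B,R,X): not NE [P3→W gives 6>0]
(B,R,Y): not NE [P1→A gives 4>0; P2→P gives 8>2; P3→W gives 6>1]
(B,R,Z): not NE [P1→A gives 1>0; P3→W gives 6>1]
(B,R,W): not NE [P1→A gives 6>0; P2→P gives 8>3]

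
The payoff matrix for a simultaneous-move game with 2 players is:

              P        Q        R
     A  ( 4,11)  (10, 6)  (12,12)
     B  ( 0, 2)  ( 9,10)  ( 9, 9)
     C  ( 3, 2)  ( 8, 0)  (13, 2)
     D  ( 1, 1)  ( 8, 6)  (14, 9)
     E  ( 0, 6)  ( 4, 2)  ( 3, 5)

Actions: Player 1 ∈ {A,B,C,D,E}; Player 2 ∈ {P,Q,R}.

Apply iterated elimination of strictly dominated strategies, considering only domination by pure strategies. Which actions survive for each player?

P1 drop B (A beats it: P:4>0 Q:10>9 R:12>9)
P1 drop E (A beats it: P:4>0 Q:10>4 R:12>3)
P2 drop Q (R beats it: A:12>6 C:2>0 D:9>6)
P1→{A,C,D} P2→{P,R}

IESDS → P1:{A,C,D} P2:{P,R}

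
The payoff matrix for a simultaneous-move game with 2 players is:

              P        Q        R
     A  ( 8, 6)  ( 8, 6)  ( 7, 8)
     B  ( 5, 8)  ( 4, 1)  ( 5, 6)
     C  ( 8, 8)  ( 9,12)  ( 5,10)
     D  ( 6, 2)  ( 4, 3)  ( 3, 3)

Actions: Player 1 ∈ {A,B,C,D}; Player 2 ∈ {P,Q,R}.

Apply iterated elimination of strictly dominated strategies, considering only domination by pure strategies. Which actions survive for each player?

IESDS → P1:{A,C} P2:{Q,R}

P1 drop B (A beats it: P:8>5 Q:8>4 R:7>5)
P1 drop D (A beats it: P:8>6 Q:8>4 R:7>3)
P2 drop P (R beats it: A:8>6 C:10>8)
P1→{A,C} P2→{Q,R}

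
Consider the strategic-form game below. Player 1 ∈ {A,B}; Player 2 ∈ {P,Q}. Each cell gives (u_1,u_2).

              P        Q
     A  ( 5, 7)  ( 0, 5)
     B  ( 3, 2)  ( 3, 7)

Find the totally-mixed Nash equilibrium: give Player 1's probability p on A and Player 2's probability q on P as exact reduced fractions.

P1 indiff ⇒ q·5+(1-q)·0 = q·3+(1-q)·3 ⇒ q(2) = (1-q)(3) ⇒ q = 3/5
P2 indiff ⇒ p·7+(1-p)·2 = p·5+(1-p)·7 ⇒ p(2) = (1-p)(5) ⇒ p = 5/7

p=5/7, q=3/5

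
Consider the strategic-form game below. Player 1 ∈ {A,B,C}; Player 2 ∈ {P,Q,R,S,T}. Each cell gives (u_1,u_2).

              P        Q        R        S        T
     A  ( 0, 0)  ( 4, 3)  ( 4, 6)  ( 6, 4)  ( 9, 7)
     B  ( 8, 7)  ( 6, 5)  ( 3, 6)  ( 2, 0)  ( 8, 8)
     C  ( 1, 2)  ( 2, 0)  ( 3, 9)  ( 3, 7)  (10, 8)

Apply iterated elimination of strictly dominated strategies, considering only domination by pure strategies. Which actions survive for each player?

Remaining: P1:{A,C} P2:{R,T}

P2 drop P (T beats it: A:7>0 B:8>7 C:8>2)
P2 drop Q (R beats it: A:6>3 B:6>5 C:9>0)
P1 drop B (A beats it: R:4>3 S:6>2 T:9>8)
P2 drop S (R beats it: A:6>4 C:9>7)
P1→{A,C} P2→{R,T}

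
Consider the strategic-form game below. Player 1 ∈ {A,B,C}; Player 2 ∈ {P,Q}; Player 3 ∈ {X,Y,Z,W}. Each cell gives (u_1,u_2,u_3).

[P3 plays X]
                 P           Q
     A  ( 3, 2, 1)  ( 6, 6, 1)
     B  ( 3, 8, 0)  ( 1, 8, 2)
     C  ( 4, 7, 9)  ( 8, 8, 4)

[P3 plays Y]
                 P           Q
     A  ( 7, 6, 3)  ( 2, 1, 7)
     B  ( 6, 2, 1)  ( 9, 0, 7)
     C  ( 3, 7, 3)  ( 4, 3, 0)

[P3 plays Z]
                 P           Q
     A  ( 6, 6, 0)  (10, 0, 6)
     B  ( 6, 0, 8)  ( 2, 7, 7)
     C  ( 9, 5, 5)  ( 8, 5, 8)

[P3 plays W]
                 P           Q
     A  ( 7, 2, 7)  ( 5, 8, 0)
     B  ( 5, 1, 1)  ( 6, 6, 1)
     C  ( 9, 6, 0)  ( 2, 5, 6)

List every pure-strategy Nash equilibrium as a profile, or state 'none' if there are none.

(A,P,X): not NE [P1→C gives 4>3; P2→Q gives 6>2; P3→W gives 7>1]
(A,P,Y): not NE [P3→W gives 7>3]
(A,P,Z): not NE [P1→C gives 9>6; P3→W gives 7>0]
(A,P,W): not NE [P1→C gives 9>7; P2→Q gives 8>2]
(A,Q,X): not NE [P1→C gives 8>6; P3→Y gives 7>1]
(A,Q,Y): not NE [P1→B gives 9>2; P2→P gives 6>1]
(A,Q,Z): not NE [P2→P gives 6>0; P3→Y gives 7>6]
(A,Q,W): not NE [P1→B gives 6>5; P3→Y gives 7>0]
(B,P,X): not NE [P1→C gives 4>3; P3→Z gives 8>0]
(B,P,Y): not NE [P1→A gives 7>6; P3→Z gives 8>1]
(B,P,Z): not NE [P1→C gives 9>6; P2→Q gives 7>0]
(B,P,W): not NE [P1→C gives 9>5; P2→Q gives 6>1; P3→Z gives 8>1]
(B,Q,X): not NE [P1→C gives 8>1; P3→Z gives 7>2]
(B,Q,Y): not NE [P2→P gives 2>0]
(B,Q,Z): not NE [P1→A gives 10>2]
(B,Q,W): not NE [P3→Z gives 7>1]
(C,P,X): not NE [P2→Q gives 8>7]
(C,P,Y): not NE [P1→A gives 7>3; P3→X gives 9>3]
(C,P,Z): not NE [P3→X gives 9>5]
(C,P,W): not NE [P3→X gives 9>0]
(C,Q,X): not NE [P3→Z gives 8>4]
(C,Q,Y): not NE [P1→B gives 9>4; P2→P gives 7>3; P3→Z gives 8>0]
(C,Q,Z): not NE [P1→A gives 10>8]
(C,Q,W): not NE [P1→B gives 6>2; P2→P gives 6>5; P3→Z gives 8>6]

Equilibria: none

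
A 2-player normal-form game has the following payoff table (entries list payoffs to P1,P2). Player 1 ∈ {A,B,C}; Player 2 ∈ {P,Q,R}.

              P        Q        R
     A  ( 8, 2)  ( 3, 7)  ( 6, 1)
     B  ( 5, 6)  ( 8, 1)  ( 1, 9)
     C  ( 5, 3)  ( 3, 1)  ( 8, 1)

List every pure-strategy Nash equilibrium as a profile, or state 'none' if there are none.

(A,P): not NE [P2→Q gives 7>2]
(A,Q): not NE [P1→B gives 8>3]
(A,R): not NE [P1→C gives 8>6; P2→Q gives 7>1]
(B,P): not NE [P1→A gives 8>5; P2→R gives 9>6]
(B,Q): not NE [P2→R gives 9>1]
(B,R): not NE [P1→C gives 8>1]
(C,P): not NE [P1→A gives 8>5]
(C,Q): not NE [P1→B gives 8>3; P2→P gives 3>1]
(C,R): not NE [P2→P gives 3>1]

PSNE: ∅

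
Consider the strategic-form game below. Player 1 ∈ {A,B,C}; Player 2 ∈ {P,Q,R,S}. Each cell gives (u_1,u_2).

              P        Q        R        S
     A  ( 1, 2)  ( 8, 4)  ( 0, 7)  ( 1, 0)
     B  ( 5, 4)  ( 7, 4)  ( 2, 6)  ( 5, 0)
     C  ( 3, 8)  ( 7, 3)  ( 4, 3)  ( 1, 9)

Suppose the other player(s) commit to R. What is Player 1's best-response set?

P1 best: {C}

u_1(A vs R) = 0
u_1(B vs R) = 2
u_1(C vs R) = 4
max payoff 4 at {C}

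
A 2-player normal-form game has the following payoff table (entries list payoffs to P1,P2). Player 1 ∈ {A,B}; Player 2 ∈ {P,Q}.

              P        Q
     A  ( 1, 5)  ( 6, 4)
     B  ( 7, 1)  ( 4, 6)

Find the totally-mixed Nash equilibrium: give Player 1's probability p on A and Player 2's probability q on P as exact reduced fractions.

P1 indiff ⇒ q·1+(1-q)·6 = q·7+(1-q)·4 ⇒ q(-6) = (1-q)(-2) ⇒ q = 1/4
P2 indiff ⇒ p·5+(1-p)·1 = p·4+(1-p)·6 ⇒ p(1) = (1-p)(5) ⇒ p = 5/6

P1 mixes 5/6 on A; P2 mixes 1/4 on P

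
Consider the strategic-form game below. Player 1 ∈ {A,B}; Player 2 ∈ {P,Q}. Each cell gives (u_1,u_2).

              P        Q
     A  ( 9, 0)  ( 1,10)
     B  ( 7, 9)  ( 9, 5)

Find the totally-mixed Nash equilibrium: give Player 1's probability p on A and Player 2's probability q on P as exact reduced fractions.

P1 indiff ⇒ q·9+(1-q)·1 = q·7+(1-q)·9 ⇒ q(2) = (1-q)(8) ⇒ q = 4/5
P2 indiff ⇒ p·0+(1-p)·9 = p·10+(1-p)·5 ⇒ p(-10) = (1-p)(-4) ⇒ p = 2/7

P1 mixes 2/7 on A; P2 mixes 4/5 on P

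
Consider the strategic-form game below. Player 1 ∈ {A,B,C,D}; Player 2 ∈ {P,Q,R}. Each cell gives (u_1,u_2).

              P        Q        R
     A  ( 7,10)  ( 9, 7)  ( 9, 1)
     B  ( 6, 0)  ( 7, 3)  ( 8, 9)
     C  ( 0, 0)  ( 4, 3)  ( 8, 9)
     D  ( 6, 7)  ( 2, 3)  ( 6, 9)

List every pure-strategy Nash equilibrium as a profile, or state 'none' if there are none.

Nash profiles: (A,P)

(A,P): NE
(A,Q): not NE [P2→P gives 10>7]
(A,R): not NE [P2→P gives 10>1]
(B,P): not NE [P1→A gives 7>6; P2→R gives 9>0]
(B,Q): not NE [P1→A gives 9>7; P2→R gives 9>3]
(B,R): not NE [P1→A gives 9>8]
(C,P): not NE [P1→A gives 7>0; P2→R gives 9>0]
(C,Q): not NE [P1→A gives 9>4; P2→R gives 9>3]
(C,R): not NE [P1→A gives 9>8]
(D,P): not NE [P1→A gives 7>6; P2→R gives 9>7]
(D,Q): not NE [P1→A gives 9>2; P2→R gives 9>3]
(D,R): not NE [P1→A gives 9>6]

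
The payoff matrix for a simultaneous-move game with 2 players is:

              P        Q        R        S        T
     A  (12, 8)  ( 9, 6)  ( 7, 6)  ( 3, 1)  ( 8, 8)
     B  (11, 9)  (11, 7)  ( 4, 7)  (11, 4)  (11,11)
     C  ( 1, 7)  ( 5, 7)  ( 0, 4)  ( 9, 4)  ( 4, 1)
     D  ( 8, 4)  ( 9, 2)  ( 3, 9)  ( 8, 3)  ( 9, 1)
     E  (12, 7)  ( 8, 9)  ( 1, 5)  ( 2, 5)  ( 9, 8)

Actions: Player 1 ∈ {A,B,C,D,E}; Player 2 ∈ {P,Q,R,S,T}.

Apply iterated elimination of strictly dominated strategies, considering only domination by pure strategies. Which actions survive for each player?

IESDS → P1:{A,B,E} P2:{P,Q,T}

P1 drop C (B beats it: P:11>1 Q:11>5 R:4>0 S:11>9 T:11>4)
P1 drop D (B beats it: P:11>8 Q:11>9 R:4>3 S:11>8 T:11>9)
P2 drop R (P beats it: A:8>6 B:9>7 E:7>5)
P2 drop S (P beats it: A:8>1 B:9>4 E:7>5)
P1→{A,B,E} P2→{P,Q,T}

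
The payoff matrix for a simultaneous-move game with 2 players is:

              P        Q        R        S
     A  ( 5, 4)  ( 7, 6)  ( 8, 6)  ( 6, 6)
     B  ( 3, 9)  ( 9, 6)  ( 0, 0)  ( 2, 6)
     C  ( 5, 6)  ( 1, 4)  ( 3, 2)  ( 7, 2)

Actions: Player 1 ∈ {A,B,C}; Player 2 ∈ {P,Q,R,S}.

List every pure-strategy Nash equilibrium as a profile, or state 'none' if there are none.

Nash profiles: (A,R), (C,P)

(A,P): not NE [P2→S gives 6>4]
(A,Q): not NE [P1→B gives 9>7]
(A,R): NE
(A,S): not NE [P1→C gives 7>6]
(B,P): not NE [P1→C gives 5>3]
(B,Q): not NE [P2→P gives 9>6]
(B,R): not NE [P1→A gives 8>0; P2→P gives 9>0]
(B,S): not NE [P1→C gives 7>2; P2→P gives 9>6]
(C,P): NE
(C,Q): not NE [P1→B gives 9>1; P2→P gives 6>4]
(C,R): not NE [P1→A gives 8>3; P2→P gives 6>2]
(C,S): not NE [P2→P gives 6>2]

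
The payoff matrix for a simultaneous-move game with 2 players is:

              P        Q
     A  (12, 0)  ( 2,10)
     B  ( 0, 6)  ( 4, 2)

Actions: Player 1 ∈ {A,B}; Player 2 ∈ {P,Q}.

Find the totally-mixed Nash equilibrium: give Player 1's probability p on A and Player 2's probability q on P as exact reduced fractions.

P1 mixes 2/7 on A; P2 mixes 1/7 on P

P1 indiff ⇒ q·12+(1-q)·2 = q·0+(1-q)·4 ⇒ q(12) = (1-q)(2) ⇒ q = 1/7
P2 indiff ⇒ p·0+(1-p)·6 = p·10+(1-p)·2 ⇒ p(-10) = (1-p)(-4) ⇒ p = 2/7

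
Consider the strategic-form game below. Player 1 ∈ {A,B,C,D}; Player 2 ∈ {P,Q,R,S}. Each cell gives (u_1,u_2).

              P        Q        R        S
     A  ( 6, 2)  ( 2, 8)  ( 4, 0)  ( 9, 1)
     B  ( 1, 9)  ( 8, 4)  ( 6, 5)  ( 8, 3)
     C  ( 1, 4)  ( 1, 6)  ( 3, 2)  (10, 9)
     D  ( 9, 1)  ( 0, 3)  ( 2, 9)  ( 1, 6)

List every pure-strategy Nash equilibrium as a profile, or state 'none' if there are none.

NE set: (C,S)

(A,P): not NE [P1→D gives 9>6; P2→Q gives 8>2]
(A,Q): not NE [P1→B gives 8>2]
(A,R): not NE [P1→B gives 6>4; P2→Q gives 8>0]
(A,S): not NE [P1→C gives 10>9; P2→Q gives 8>1]
(B,P): not NE [P1→D gives 9>1]
(B,Q): not NE [P2→P gives 9>4]
(B,R): not NE [P2→P gives 9>5]
(B,S): not NE [P1→C gives 10>8; P2→P gives 9>3]
(C,P): not NE [P1→D gives 9>1; P2→S gives 9>4]
(C,Q): not NE [P1→B gives 8>1; P2→S gives 9>6]
(C,R): not NE [P1→B gives 6>3; P2→S gives 9>2]
(C,S): NE
(D,P): not NE [P2→R gives 9>1]
(D,Q): not NE [P1→B gives 8>0; P2→R gives 9>3]
(D,R): not NE [P1→B gives 6>2]
(D,S): not NE [P1→C gives 10>1; P2→R gives 9>6]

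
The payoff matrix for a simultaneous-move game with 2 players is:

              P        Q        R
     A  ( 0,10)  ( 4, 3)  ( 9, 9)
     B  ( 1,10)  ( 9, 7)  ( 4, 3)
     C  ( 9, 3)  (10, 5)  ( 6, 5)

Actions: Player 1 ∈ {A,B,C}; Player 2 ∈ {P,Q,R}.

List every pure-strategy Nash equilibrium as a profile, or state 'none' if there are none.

(A,P): not NE [P1→C gives 9>0]
(A,Q): not NE [P1→C gives 10>4; P2→P gives 10>3]
(A,R): not NE [P2→P gives 10>9]
(B,P): not NE [P1→C gives 9>1]
(B,Q): not NE [P1→C gives 10>9; P2→P gives 10>7]
(B,R): not NE [P1→A gives 9>4; P2→P gives 10>3]
(C,P): not NE [P2→R gives 5>3]
(C,Q): NE
(C,R): not NE [P1→A gives 9>6]

Nash profiles: (C,Q)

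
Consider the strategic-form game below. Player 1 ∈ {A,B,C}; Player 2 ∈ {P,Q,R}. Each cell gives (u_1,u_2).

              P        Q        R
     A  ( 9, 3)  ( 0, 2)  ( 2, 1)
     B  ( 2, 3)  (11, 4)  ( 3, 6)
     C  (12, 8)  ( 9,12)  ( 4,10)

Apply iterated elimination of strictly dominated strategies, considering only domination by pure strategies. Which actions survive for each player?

Survivors P1:{B,C} P2:{Q,R}

P1 drop A (C beats it: P:12>9 Q:9>0 R:4>2)
P2 drop P (Q beats it: B:4>3 C:12>8)
P1→{B,C} P2→{Q,R}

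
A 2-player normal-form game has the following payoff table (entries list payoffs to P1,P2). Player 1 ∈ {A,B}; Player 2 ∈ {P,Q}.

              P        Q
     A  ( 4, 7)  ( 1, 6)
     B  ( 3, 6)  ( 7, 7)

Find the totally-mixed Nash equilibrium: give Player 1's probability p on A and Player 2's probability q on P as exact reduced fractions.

P1 indiff ⇒ q·4+(1-q)·1 = q·3+(1-q)·7 ⇒ q(1) = (1-q)(6) ⇒ q = 6/7
P2 indiff ⇒ p·7+(1-p)·6 = p·6+(1-p)·7 ⇒ p(1) = (1-p)(1) ⇒ p = 1/2

P1 mixes 1/2 on A; P2 mixes 6/7 on P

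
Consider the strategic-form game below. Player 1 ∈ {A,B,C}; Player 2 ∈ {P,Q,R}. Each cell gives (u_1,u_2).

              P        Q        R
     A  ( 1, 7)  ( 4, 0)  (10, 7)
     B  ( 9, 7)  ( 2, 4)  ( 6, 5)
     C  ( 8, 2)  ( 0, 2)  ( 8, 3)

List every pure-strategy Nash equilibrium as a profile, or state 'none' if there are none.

(A,P): not NE [P1→B gives 9>1]
(A,Q): not NE [P2→R gives 7>0]
(A,R): NE
(B,P): NE
(B,Q): not NE [P1→A gives 4>2; P2→P gives 7>4]
(B,R): not NE [P1→A gives 10>6; P2→P gives 7>5]
(C,P): not NE [P1→B gives 9>8; P2→R gives 3>2]
(C,Q): not NE [P1→A gives 4>0; P2→R gives 3>2]
(C,R): not NE [P1→A gives 10>8]

PSNE = {(A,R), (B,P)}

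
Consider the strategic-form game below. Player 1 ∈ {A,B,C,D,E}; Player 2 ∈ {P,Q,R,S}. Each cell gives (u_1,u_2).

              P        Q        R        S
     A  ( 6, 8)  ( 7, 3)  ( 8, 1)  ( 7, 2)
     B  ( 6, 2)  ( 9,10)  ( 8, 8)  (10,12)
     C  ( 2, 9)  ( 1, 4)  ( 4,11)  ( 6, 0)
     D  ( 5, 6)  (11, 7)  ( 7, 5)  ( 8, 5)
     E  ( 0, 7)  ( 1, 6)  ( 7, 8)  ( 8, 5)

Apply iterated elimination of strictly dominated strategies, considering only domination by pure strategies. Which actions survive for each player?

IESDS → P1:{A,B,D} P2:{P,Q,S}

P1 drop C (A beats it: P:6>2 Q:7>1 R:8>4 S:7>6)
P1 drop E (B beats it: P:6>0 Q:9>1 R:8>7 S:10>8)
P2 drop R (Q beats it: A:3>1 B:10>8 D:7>5)
P1→{A,B,D} P2→{P,Q,S}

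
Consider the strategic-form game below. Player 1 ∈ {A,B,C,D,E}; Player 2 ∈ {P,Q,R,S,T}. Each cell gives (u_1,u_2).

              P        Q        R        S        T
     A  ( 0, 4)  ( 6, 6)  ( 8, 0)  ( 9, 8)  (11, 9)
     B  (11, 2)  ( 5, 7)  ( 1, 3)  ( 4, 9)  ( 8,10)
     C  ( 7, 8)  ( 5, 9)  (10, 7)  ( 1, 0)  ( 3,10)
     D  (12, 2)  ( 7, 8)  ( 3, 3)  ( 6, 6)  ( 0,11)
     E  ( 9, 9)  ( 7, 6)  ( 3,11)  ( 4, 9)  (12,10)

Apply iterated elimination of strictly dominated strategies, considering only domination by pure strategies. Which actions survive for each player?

Remaining: P1:{A,C,E} P2:{R,T}

P2 drop P (T beats it: A:9>4 B:10>2 C:10>8 D:11>2 E:10>9)
P1 drop B (A beats it: Q:6>5 R:8>1 S:9>4 T:11>8)
P2 drop Q (T beats it: A:9>6 C:10>9 D:11>8 E:10>6)
P1 drop D (A beats it: R:8>3 S:9>6 T:11>0)
P2 drop S (T beats it: A:9>8 C:10>0 E:10>9)
P1→{A,C,E} P2→{R,T}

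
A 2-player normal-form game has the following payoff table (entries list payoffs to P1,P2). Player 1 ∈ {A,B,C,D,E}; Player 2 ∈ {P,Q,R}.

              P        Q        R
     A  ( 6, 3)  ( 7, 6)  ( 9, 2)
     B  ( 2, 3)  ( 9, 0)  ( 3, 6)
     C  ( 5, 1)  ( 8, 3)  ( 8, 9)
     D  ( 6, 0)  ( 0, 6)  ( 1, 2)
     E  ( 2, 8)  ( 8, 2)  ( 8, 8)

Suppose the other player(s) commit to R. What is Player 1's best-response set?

u_1(A vs R) = 9
u_1(B vs R) = 3
u_1(C vs R) = 8
u_1(D vs R) = 1
u_1(E vs R) = 8
max payoff 9 at {A}

BR_1 = {A}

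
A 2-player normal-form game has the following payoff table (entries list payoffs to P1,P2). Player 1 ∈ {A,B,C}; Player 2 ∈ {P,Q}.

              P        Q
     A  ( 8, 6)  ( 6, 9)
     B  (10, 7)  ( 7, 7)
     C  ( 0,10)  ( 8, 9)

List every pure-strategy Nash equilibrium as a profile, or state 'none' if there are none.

PSNE = {(B,P)}

(A,P): not NE [P1→B gives 10>8; P2→Q gives 9>6]
(A,Q): not NE [P1→C gives 8>6]
(B,P): NE
(B,Q): not NE [P1→C gives 8>7]
(C,P): not NE [P1→B gives 10>0]
(C,Q): not NE [P2→P gives 10>9]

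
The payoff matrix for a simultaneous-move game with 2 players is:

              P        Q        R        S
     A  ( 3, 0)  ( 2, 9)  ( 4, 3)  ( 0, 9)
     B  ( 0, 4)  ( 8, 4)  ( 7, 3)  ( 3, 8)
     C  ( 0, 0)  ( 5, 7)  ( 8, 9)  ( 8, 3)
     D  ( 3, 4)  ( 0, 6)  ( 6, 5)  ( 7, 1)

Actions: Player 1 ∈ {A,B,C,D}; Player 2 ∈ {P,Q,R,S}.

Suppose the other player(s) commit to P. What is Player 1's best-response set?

BR_1 = {A,D}

u_1(A vs P) = 3
u_1(B vs P) = 0
u_1(C vs P) = 0
u_1(D vs P) = 3
max payoff 3 at {A,D}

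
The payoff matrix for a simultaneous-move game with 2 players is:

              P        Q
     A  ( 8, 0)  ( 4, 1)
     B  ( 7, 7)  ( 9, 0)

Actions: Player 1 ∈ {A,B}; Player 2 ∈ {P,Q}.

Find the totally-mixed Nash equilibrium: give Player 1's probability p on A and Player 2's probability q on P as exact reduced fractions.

P1 indiff ⇒ q·8+(1-q)·4 = q·7+(1-q)·9 ⇒ q(1) = (1-q)(5) ⇒ q = 5/6
P2 indiff ⇒ p·0+(1-p)·7 = p·1+(1-p)·0 ⇒ p(-1) = (1-p)(-7) ⇒ p = 7/8

P1 mixes 7/8 on A; P2 mixes 5/6 on P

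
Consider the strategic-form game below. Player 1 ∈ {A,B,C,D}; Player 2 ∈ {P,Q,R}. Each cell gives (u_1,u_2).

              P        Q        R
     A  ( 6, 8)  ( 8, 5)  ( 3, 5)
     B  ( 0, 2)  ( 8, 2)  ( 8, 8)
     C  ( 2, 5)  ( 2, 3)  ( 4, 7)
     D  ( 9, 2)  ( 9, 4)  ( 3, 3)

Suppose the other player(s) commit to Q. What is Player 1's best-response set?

BR_1 = {D}

u_1(A vs Q) = 8
u_1(B vs Q) = 8
u_1(C vs Q) = 2
u_1(D vs Q) = 9
max payoff 9 at {D}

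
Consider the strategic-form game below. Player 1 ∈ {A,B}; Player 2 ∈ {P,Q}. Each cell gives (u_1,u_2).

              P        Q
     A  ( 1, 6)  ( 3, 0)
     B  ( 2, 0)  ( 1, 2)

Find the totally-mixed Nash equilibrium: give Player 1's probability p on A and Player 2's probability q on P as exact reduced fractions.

(p,q) = (1/4, 2/3)

P1 indiff ⇒ q·1+(1-q)·3 = q·2+(1-q)·1 ⇒ q(-1) = (1-q)(-2) ⇒ q = 2/3
P2 indiff ⇒ p·6+(1-p)·0 = p·0+(1-p)·2 ⇒ p(6) = (1-p)(2) ⇒ p = 1/4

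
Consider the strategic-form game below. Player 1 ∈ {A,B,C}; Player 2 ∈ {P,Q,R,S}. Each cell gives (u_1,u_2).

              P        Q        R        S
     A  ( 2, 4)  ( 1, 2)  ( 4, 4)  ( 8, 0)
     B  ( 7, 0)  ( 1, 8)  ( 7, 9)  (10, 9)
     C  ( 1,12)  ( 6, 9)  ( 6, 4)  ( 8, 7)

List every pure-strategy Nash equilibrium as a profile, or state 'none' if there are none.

(A,P): not NE [P1→B gives 7>2]
(A,Q): not NE [P1→C gives 6>1; P2→R gives 4>2]
(A,R): not NE [P1→B gives 7>4]
(A,S): not NE [P1→B gives 10>8; P2→R gives 4>0]
(B,P): not NE [P2→S gives 9>0]
(B,Q): not NE [P1→C gives 6>1; P2→S gives 9>8]
(B,R): NE
(B,S): NE
(C,P): not NE [P1→B gives 7>1]
(C,Q): not NE [P2→P gives 12>9]
(C,R): not NE [P1→B gives 7>6; P2→P gives 12>4]
(C,S): not NE [P1→B gives 10>8; P2→P gives 12>7]

Nash profiles: (B,R), (B,S)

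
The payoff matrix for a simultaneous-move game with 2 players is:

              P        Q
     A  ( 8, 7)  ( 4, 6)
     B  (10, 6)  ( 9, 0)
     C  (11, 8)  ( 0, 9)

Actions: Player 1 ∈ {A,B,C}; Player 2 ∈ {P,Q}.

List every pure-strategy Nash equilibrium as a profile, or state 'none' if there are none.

No pure NE.

(A,P): not NE [P1→C gives 11>8]
(A,Q): not NE [P1→B gives 9>4; P2→P gives 7>6]
(B,P): not NE [P1→C gives 11>10]
(B,Q): not NE [P2→P gives 6>0]
(C,P): not NE [P2→Q gives 9>8]
(C,Q): not NE [P1→B gives 9>0]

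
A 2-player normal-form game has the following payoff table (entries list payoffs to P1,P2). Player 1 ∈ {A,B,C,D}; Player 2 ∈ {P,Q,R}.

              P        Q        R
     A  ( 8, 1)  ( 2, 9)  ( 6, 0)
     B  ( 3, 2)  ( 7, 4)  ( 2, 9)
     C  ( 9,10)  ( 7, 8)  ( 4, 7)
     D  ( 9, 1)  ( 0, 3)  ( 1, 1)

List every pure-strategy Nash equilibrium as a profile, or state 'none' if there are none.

(A,P): not NE [P1→D gives 9>8; P2→Q gives 9>1]
(A,Q): not NE [P1→C gives 7>2]
(A,R): not NE [P2→Q gives 9>0]
(B,P): not NE [P1→D gives 9>3; P2→R gives 9>2]
(B,Q): not NE [P2→R gives 9>4]
(B,R): not NE [P1→A gives 6>2]
(C,P): NE
(C,Q): not NE [P2→P gives 10>8]
(C,R): not NE [P1→A gives 6>4; P2→P gives 10>7]
(D,P): not NE [P2→Q gives 3>1]
(D,Q): not NE [P1→C gives 7>0]
(D,R): not NE [P1→A gives 6>1; P2→Q gives 3>1]

Nash profiles: (C,P)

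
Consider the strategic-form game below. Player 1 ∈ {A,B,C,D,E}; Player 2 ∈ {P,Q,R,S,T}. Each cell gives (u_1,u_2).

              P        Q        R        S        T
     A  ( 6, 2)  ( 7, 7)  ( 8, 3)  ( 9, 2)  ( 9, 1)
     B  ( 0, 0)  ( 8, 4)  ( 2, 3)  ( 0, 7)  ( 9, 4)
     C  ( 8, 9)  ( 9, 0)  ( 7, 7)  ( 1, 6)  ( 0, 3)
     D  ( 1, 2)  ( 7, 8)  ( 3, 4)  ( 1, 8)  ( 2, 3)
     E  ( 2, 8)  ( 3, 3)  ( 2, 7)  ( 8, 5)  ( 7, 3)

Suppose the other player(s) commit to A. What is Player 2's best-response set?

P2 best: {Q}

u_2(P vs A) = 2
u_2(Q vs A) = 7
u_2(R vs A) = 3
u_2(S vs A) = 2
u_2(T vs A) = 1
max payoff 7 at {Q}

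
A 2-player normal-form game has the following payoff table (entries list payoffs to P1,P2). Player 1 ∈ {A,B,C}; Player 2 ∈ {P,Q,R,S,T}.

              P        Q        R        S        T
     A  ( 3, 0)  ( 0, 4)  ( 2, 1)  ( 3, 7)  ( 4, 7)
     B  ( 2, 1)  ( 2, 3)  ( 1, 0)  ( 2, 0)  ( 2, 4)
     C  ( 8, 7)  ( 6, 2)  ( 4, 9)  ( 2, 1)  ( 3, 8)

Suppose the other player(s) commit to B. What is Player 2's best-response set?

BR_2 = {T}

u_2(P vs B) = 1
u_2(Q vs B) = 3
u_2(R vs B) = 0
u_2(S vs B) = 0
u_2(T vs B) = 4
max payoff 4 at {T}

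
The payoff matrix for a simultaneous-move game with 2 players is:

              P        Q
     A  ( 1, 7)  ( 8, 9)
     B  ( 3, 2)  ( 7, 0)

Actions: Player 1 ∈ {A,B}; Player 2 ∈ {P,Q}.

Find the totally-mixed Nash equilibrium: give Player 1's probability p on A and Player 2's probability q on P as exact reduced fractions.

P1 indiff ⇒ q·1+(1-q)·8 = q·3+(1-q)·7 ⇒ q(-2) = (1-q)(-1) ⇒ q = 1/3
P2 indiff ⇒ p·7+(1-p)·2 = p·9+(1-p)·0 ⇒ p(-2) = (1-p)(-2) ⇒ p = 1/2

P1 mixes 1/2 on A; P2 mixes 1/3 on P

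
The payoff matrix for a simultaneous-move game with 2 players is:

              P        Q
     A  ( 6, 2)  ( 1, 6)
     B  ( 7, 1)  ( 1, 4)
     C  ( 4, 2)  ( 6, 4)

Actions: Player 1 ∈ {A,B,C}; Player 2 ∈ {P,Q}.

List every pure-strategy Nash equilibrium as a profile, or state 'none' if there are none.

(A,P): not NE [P1→B gives 7>6; P2→Q gives 6>2]
(A,Q): not NE [P1→C gives 6>1]
(B,P): not NE [P2→Q gives 4>1]
(B,Q): not NE [P1→C gives 6>1]
(C,P): not NE [P1→B gives 7>4; P2→Q gives 4>2]
(C,Q): NE

PSNE = {(C,Q)}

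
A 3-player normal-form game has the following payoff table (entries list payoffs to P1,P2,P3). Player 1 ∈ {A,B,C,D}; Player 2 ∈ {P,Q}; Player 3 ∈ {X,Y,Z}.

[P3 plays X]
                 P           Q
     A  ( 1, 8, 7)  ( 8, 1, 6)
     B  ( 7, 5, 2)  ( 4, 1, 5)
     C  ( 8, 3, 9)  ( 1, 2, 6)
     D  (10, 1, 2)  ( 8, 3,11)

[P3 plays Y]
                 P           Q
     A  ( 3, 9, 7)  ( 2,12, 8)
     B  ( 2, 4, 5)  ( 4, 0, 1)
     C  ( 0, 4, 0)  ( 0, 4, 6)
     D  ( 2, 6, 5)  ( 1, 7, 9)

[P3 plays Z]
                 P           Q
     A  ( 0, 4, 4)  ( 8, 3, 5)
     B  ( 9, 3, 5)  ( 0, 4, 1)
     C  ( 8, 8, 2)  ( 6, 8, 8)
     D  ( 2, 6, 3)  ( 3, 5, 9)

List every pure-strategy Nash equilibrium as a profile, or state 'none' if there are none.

NE set: (D,Q,X)

(A,P,X): not NE [P1→D gives 10>1]
(A,P,Y): not NE [P2→Q gives 12>9]
(A,P,Z): not NE [P1→B gives 9>0; P3→Y gives 7>4]
(A,Q,X): not NE [P2→P gives 8>1; P3→Y gives 8>6]
(A,Q,Y): not NE [P1→B gives 4>2]
(A,Q,Z): not NE [P2→P gives 4>3; P3→Y gives 8>5]
(B,P,X): not NE [P1→D gives 10>7; P3→Z gives 5>2]
(B,P,Y): not NE [P1→A gives 3>2]
(B,P,Z): not NE [P2→Q gives 4>3]
(B,Q,X): not NE [P1→D gives 8>4; P2→P gives 5>1]
(B,Q,Y): not NE [P2→P gives 4>0; P3→X gives 5>1]
(B,Q,Z): not NE [P1→A gives 8>0; P3→X gives 5>1]
(C,P,X): not NE [P1→D gives 10>8]
(C,P,Y): not NE [P1→A gives 3>0; P3→X gives 9>0]
(C,P,Z): not NE [P1→B gives 9>8; P3→X gives 9>2]
(C,Q,X): not NE [P1→D gives 8>1; P2→P gives 3>2; P3→Z gives 8>6]
(C,Q,Y): not NE [P1→B gives 4>0; P3→Z gives 8>6]
(C,Q,Z): not NE [P1→A gives 8>6]
(D,P,X): not NE [P2→Q gives 3>1; P3→Y gives 5>2]
(D,P,Y): not NE [P1→A gives 3>2; P2→Q gives 7>6]
(D,P,Z): not NE [P1→B gives 9>2; P3→Y gives 5>3]
(D,Q,X): NE
(D,Q,Y): not NE [P1→B gives 4>1; P3→X gives 11>9]
(D,Q,Z): not NE [P1→A gives 8>3; P2→P gives 6>5; P3→X gives 11>9]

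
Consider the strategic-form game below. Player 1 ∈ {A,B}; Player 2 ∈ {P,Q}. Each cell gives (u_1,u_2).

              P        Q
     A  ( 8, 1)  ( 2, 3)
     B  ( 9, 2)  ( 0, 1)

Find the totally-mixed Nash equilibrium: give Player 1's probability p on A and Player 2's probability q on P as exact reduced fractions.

(p,q) = (1/3, 2/3)

P1 indiff ⇒ q·8+(1-q)·2 = q·9+(1-q)·0 ⇒ q(-1) = (1-q)(-2) ⇒ q = 2/3
P2 indiff ⇒ p·1+(1-p)·2 = p·3+(1-p)·1 ⇒ p(-2) = (1-p)(-1) ⇒ p = 1/3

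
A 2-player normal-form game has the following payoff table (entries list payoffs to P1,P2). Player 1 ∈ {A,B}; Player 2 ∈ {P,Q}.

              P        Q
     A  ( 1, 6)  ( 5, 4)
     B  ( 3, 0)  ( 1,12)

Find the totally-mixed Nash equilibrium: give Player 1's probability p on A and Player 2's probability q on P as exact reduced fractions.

(p,q) = (6/7, 2/3)

P1 indiff ⇒ q·1+(1-q)·5 = q·3+(1-q)·1 ⇒ q(-2) = (1-q)(-4) ⇒ q = 2/3
P2 indiff ⇒ p·6+(1-p)·0 = p·4+(1-p)·12 ⇒ p(2) = (1-p)(12) ⇒ p = 6/7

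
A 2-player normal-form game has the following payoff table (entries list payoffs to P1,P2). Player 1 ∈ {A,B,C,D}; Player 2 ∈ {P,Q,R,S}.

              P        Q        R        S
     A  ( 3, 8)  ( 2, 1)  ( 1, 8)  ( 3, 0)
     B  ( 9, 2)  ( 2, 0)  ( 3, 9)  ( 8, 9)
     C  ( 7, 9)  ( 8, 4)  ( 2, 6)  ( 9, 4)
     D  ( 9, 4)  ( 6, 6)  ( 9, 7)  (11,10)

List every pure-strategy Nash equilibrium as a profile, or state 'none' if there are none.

NE set: (D,S)

(A,P): not NE [P1→D gives 9>3]
(A,Q): not NE [P1→C gives 8>2; P2→R gives 8>1]
(A,R): not NE [P1→D gives 9>1]
(A,S): not NE [P1→D gives 11>3; P2→R gives 8>0]
(B,P): not NE [P2→S gives 9>2]
(B,Q): not NE [P1→C gives 8>2; P2→S gives 9>0]
(B,R): not NE [P1→D gives 9>3]
(B,S): not NE [P1→D gives 11>8]
(C,P): not NE [P1→D gives 9>7]
(C,Q): not NE [P2→P gives 9>4]
(C,R): not NE [P1→D gives 9>2; P2→P gives 9>6]
(C,S): not NE [P1→D gives 11>9; P2→P gives 9>4]
(D,P): not NE [P2→S gives 10>4]
(D,Q): not NE [P1→C gives 8>6; P2→S gives 10>6]
(D,R): not NE [P2→S gives 10>7]
(D,S): NE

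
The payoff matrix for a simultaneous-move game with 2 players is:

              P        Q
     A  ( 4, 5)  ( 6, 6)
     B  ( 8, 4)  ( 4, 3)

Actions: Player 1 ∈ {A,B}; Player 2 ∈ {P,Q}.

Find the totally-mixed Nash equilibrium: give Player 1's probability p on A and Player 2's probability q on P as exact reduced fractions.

P1 indiff ⇒ q·4+(1-q)·6 = q·8+(1-q)·4 ⇒ q(-4) = (1-q)(-2) ⇒ q = 1/3
P2 indiff ⇒ p·5+(1-p)·4 = p·6+(1-p)·3 ⇒ p(-1) = (1-p)(-1) ⇒ p = 1/2

p=1/2, q=1/3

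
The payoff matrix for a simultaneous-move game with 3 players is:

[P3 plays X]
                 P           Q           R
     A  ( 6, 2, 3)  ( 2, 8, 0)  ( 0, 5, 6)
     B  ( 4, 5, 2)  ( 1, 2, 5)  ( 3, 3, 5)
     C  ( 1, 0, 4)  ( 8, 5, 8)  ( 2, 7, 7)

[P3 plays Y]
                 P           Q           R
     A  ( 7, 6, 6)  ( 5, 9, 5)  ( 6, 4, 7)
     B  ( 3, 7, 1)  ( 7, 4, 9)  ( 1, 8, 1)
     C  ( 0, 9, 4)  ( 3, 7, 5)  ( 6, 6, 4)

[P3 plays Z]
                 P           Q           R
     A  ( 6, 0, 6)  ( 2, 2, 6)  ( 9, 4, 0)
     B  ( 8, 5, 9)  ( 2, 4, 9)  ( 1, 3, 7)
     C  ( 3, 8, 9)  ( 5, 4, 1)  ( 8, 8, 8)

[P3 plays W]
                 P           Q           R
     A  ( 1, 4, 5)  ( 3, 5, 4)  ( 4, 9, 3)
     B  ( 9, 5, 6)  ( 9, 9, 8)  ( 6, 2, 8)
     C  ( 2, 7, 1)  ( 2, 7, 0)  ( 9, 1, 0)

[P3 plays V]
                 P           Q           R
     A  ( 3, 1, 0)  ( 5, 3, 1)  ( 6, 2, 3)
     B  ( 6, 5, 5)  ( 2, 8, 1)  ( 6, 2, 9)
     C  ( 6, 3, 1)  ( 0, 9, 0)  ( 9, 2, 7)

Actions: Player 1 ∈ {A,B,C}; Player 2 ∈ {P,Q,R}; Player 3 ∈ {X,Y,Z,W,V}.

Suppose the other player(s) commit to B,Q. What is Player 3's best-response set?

u_3(X vs B,Q) = 5
u_3(Y vs B,Q) = 9
u_3(Z vs B,Q) = 9
u_3(W vs B,Q) = 8
u_3(V vs B,Q) = 1
max payoff 9 at {Y,Z}

P3 best: {Y,Z}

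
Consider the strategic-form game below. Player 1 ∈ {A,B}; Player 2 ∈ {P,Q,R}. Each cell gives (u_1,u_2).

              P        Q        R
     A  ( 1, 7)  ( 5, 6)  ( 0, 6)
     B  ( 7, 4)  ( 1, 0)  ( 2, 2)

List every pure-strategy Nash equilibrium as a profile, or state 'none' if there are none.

Nash profiles: (B,P)

(A,P): not NE [P1→B gives 7>1]
(A,Q): not NE [P2→P gives 7>6]
(A,R): not NE [P1→B gives 2>0; P2→P gives 7>6]
(B,P): NE
(B,Q): not NE [P1→A gives 5>1; P2→P gives 4>0]
(B,R): not NE [P2→P gives 4>2]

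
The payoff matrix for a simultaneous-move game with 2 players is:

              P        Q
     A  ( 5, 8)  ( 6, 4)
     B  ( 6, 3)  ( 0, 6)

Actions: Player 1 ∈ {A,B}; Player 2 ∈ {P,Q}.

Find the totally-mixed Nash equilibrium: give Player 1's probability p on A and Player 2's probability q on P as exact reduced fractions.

(p,q) = (3/7, 6/7)

P1 indiff ⇒ q·5+(1-q)·6 = q·6+(1-q)·0 ⇒ q(-1) = (1-q)(-6) ⇒ q = 6/7
P2 indiff ⇒ p·8+(1-p)·3 = p·4+(1-p)·6 ⇒ p(4) = (1-p)(3) ⇒ p = 3/7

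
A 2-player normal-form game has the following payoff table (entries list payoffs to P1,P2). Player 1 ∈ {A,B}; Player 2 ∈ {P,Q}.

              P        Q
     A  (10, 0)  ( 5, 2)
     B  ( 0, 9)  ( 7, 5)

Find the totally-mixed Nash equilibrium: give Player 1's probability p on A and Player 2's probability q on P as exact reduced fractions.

(p,q) = (2/3, 1/6)

P1 indiff ⇒ q·10+(1-q)·5 = q·0+(1-q)·7 ⇒ q(10) = (1-q)(2) ⇒ q = 1/6
P2 indiff ⇒ p·0+(1-p)·9 = p·2+(1-p)·5 ⇒ p(-2) = (1-p)(-4) ⇒ p = 2/3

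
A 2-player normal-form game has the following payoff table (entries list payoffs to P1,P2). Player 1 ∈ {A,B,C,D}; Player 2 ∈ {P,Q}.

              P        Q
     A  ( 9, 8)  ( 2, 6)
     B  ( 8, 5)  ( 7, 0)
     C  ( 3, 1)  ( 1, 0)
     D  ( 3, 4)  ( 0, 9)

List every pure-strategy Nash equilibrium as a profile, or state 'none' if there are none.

(A,P): NE
(A,Q): not NE [P1→B gives 7>2; P2→P gives 8>6]
(B,P): not NE [P1→A gives 9>8]
(B,Q): not NE [P2→P gives 5>0]
(C,P): not NE [P1→A gives 9>3]
(C,Q): not NE [P1→B gives 7>1; P2→P gives 1>0]
(D,P): not NE [P1→A gives 9>3; P2→Q gives 9>4]
(D,Q): not NE [P1→B gives 7>0]

Nash profiles: (A,P)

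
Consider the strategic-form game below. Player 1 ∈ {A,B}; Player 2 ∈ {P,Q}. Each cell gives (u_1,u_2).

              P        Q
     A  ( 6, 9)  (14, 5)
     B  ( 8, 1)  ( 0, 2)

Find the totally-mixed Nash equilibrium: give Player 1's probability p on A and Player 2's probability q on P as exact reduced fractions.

P1 indiff ⇒ q·6+(1-q)·14 = q·8+(1-q)·0 ⇒ q(-2) = (1-q)(-14) ⇒ q = 7/8
P2 indiff ⇒ p·9+(1-p)·1 = p·5+(1-p)·2 ⇒ p(4) = (1-p)(1) ⇒ p = 1/5

(p,q) = (1/5, 7/8)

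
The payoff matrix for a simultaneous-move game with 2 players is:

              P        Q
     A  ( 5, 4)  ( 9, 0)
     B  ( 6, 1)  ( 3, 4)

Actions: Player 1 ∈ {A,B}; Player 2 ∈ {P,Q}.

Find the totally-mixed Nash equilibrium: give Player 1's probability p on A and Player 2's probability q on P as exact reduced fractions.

P1 indiff ⇒ q·5+(1-q)·9 = q·6+(1-q)·3 ⇒ q(-1) = (1-q)(-6) ⇒ q = 6/7
P2 indiff ⇒ p·4+(1-p)·1 = p·0+(1-p)·4 ⇒ p(4) = (1-p)(3) ⇒ p = 3/7

(p,q) = (3/7, 6/7)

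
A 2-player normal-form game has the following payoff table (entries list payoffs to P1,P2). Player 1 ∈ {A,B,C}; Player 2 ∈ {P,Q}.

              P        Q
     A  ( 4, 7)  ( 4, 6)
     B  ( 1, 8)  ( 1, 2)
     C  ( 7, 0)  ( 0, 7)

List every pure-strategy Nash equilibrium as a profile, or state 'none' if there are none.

Equilibria: none

(A,P): not NE [P1→C gives 7>4]
(A,Q): not NE [P2→P gives 7>6]
(B,P): not NE [P1→C gives 7>1]
(B,Q): not NE [P1→A gives 4>1; P2→P gives 8>2]
(C,P): not NE [P2→Q gives 7>0]
(C,Q): not NE [P1→A gives 4>0]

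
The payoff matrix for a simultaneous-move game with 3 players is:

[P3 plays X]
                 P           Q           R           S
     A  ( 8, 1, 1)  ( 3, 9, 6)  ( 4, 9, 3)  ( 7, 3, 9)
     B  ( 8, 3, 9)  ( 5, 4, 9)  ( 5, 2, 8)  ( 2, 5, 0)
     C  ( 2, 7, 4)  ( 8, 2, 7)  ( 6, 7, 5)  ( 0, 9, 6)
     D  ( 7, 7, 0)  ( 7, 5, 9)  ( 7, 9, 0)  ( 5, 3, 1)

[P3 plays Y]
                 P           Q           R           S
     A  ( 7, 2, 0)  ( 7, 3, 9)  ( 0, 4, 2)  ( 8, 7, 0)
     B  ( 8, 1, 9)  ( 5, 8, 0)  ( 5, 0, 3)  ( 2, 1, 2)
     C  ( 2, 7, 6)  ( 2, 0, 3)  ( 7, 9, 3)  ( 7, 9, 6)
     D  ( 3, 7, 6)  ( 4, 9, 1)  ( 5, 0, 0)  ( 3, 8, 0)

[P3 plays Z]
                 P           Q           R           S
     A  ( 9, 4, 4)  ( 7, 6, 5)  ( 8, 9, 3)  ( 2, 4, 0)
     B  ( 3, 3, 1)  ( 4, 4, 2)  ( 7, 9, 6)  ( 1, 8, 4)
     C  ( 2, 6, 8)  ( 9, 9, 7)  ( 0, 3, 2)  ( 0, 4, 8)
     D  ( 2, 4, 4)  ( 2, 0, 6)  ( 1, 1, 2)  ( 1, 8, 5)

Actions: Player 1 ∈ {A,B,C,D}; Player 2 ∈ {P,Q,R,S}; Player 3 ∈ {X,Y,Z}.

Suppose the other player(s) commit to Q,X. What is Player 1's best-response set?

u_1(A vs Q,X) = 3
u_1(B vs Q,X) = 5
u_1(C vs Q,X) = 8
u_1(D vs Q,X) = 7
max payoff 8 at {C}

P1 best: {C}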